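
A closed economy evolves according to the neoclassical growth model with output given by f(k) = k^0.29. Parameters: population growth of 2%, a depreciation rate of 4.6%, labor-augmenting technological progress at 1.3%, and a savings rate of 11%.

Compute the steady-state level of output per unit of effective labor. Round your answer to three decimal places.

At the steady state, Δk = 0, so s·k^α = (n + g + δ)·k.
Dividing both sides by k: k^(1−α) = s / (n + g + δ).
k^0.71 = 0.11 / (0.020 + 0.013 + 0.046) = 0.11 / 0.079 = 1.3924
k* = 1.3924^(1/0.71) ≈ 1.5940
y* = (k*)^α = 1.5940^0.29 ≈ 1.1448

y* = 1.145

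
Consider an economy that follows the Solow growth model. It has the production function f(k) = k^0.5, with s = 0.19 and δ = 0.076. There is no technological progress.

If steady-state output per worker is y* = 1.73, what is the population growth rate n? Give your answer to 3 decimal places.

n ≈ 0.034

Steady state requires s·f(k) = (n + δ)·k, i.e. s·k^α = (n + δ)·k.
Since y* = [s/(n + δ)]^(α/(1−α)), we have s/(n + δ) = (y*)^((1−α)/α) = 1.73^1 = 1.7300.
Therefore n + δ = s / 1.7300 = 0.19 / 1.7300 = 0.1098, so n = 0.1098 − 0.076 = 0.0338.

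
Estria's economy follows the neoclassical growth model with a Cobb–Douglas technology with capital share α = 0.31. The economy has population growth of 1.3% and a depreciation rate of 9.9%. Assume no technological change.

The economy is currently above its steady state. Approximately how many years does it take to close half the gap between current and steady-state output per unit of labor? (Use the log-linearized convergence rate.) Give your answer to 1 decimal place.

half-life ≈ 9.0 years

Near the steady state the convergence rate is λ = (1 − α)(n + δ).
λ = (1 − 0.31) × 0.112 = 0.69 × 0.112 = 0.07728
Half-life = ln 2 / λ = 0.6931 / 0.07728 ≈ 8.97 years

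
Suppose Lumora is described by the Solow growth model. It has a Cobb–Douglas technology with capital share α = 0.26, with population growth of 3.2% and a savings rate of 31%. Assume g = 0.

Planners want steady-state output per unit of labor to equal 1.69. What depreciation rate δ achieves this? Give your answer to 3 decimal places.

Steady state requires s·f(k) = (n + δ)·k, i.e. s·k^α = (n + δ)·k.
Since y* = [s/(n + δ)]^(α/(1−α)), we have s/(n + δ) = (y*)^((1−α)/α) = 1.69^2.8462 = 4.4526.
Therefore n + δ = s / 4.4526 = 0.31 / 4.4526 = 0.0696, so δ = 0.0696 − 0.032 = 0.0376.

δ ≈ 0.038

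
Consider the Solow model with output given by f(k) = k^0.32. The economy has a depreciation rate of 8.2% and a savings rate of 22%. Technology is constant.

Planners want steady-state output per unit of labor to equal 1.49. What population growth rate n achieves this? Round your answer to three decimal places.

In steady state, investment equals break-even investment: s·k^α = (n + δ)·k.
Since y* = [s/(n + δ)]^(α/(1−α)), we have s/(n + δ) = (y*)^((1−α)/α) = 1.49^2.125 = 2.3336.
Therefore n + δ = s / 2.3336 = 0.22 / 2.3336 = 0.0943, so n = 0.0943 − 0.082 = 0.0123.

n ≈ 0.012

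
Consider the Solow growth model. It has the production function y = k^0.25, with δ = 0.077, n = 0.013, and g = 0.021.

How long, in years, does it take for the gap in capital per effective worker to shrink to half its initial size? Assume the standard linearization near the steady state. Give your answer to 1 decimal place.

about 8.3 years

Near the steady state the convergence rate is λ = (1 − α)(n + g + δ).
λ = (1 − 0.25) × 0.111 = 0.75 × 0.111 = 0.08325
Half-life = ln 2 / λ = 0.6931 / 0.08325 ≈ 8.33 years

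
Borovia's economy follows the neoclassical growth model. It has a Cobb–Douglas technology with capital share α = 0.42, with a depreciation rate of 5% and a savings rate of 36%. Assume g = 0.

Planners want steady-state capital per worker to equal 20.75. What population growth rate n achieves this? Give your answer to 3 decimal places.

In steady state, investment equals break-even investment: s·k^α = (n + δ)·k.
So s / (n + δ) = (k*)^(1−α) = 20.75^0.58 = 5.8059.
Therefore n + δ = s / 5.8059 = 0.36 / 5.8059 = 0.0620, so n = 0.0620 − 0.050 = 0.0120.

n ≈ 0.012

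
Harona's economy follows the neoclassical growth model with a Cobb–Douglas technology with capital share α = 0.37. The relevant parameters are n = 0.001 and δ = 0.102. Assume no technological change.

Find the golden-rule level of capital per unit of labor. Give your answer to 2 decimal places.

The golden rule sets f'(k) = n + δ, i.e. α·k^(α−1) = n + δ.
So k^(1−α) = α / (n + δ) = 0.37 / 0.103 = 3.5922.
k_gold = 3.5922^(1/0.63) ≈ 7.6125

k_gold ≈ 7.61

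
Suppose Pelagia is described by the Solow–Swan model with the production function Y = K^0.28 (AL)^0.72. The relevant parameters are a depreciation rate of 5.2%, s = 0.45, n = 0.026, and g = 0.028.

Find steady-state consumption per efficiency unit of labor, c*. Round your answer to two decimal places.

At the steady state, Δk = 0, so s·k^α = (n + g + δ)·k.
Rearranging, k^(1−α) = s / (n + g + δ).
k^0.72 = 0.45 / (0.026 + 0.028 + 0.052) = 0.45 / 0.106 = 4.2453
k* = 4.2453^(1/0.72) ≈ 7.4489
y* = (k*)^α = 7.4489^0.28 ≈ 1.7546
c* = (1 − s)·y* = (1 − 0.45) × 1.7546 ≈ 0.9650

c* ≈ 0.97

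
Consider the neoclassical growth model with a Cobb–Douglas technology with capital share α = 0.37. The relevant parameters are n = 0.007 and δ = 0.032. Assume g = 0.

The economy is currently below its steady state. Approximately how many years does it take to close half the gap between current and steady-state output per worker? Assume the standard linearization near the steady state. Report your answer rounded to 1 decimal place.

about 28.2 years

Near the steady state the convergence rate is λ = (1 − α)(n + δ).
λ = (1 − 0.37) × 0.039 = 0.63 × 0.039 = 0.02457
Half-life = ln 2 / λ = 0.6931 / 0.02457 ≈ 28.21 years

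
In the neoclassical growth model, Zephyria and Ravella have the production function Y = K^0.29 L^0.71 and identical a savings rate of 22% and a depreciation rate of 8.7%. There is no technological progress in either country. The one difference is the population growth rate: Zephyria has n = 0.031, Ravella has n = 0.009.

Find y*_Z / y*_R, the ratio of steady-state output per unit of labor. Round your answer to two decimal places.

ratio ≈ 0.92

Steady-state y* = [s/(n + δ)]^(α/(1−α)), so the ratio is [ (s_Z/(n + δ)_Z) / (s_R/(n + δ)_R) ]^0.4085.
s_Z/(n + δ)_Z = 0.22/0.118 = 1.8644; s_R/(n + δ)_R = 0.22/0.096 = 2.2917.
Ratio = (1.8644/2.2917)^0.4085 = 0.8135^0.4085 ≈ 0.9191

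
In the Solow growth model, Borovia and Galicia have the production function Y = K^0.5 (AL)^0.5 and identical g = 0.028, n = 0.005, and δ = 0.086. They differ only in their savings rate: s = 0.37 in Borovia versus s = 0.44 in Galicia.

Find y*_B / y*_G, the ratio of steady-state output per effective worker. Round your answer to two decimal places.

ratio ≈ 0.84

Steady-state y* = [s/(n + g + δ)]^(α/(1−α)), so the ratio is [ (s_B/(n + g + δ)_B) / (s_G/(n + g + δ)_G) ]^1.
s_B/(n + g + δ)_B = 0.37/0.119 = 3.1092; s_G/(n + g + δ)_G = 0.44/0.119 = 3.6975.
Ratio = (3.1092/3.6975)^1 = 0.8409^1 ≈ 0.8409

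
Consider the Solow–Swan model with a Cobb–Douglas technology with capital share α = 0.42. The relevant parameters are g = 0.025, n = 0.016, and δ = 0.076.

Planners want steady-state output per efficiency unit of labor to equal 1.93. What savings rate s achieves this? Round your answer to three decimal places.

In steady state, investment equals break-even investment: s·k^α = (n + g + δ)·k.
Since y* = [s/(n + g + δ)]^(α/(1−α)), we have s/(n + g + δ) = (y*)^((1−α)/α) = 1.93^1.381 = 2.4794.
Therefore s = 2.4794 × (n + g + δ) = 2.4794 × 0.117 = 0.2901.

s ≈ 0.290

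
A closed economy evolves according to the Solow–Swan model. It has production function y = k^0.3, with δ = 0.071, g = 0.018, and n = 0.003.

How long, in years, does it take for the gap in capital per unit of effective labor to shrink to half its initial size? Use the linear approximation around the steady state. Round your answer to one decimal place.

Near the steady state the convergence rate is λ = (1 − α)(n + g + δ).
λ = (1 − 0.3) × 0.092 = 0.7 × 0.092 = 0.0644
Half-life = ln 2 / λ = 0.6931 / 0.0644 ≈ 10.76 years

half-life ≈ 10.8 years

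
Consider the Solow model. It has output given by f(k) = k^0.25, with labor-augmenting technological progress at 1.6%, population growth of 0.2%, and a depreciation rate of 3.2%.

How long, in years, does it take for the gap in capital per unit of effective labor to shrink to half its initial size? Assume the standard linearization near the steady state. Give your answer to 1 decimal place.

half-life ≈ 18.5 years

Near the steady state the convergence rate is λ = (1 − α)(n + g + δ).
λ = (1 − 0.25) × 0.050 = 0.75 × 0.050 = 0.0375
Half-life = ln 2 / λ = 0.6931 / 0.0375 ≈ 18.48 years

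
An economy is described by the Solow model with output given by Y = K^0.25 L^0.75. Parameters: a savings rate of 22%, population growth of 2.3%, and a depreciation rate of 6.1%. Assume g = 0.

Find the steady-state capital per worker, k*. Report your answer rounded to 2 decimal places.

k* ≈ 3.61

In steady state, investment equals break-even investment: s·k^α = (n + δ)·k.
Dividing both sides by k: k^(1−α) = s / (n + δ).
k^0.75 = 0.22 / (0.023 + 0.061) = 0.22 / 0.084 = 2.6190
k* = 2.6190^(1/0.75) ≈ 3.6101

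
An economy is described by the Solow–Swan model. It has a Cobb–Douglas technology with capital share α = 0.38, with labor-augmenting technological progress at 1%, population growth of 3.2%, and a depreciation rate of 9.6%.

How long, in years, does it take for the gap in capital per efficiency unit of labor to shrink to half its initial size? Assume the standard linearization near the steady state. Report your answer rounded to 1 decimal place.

Near the steady state the convergence rate is λ = (1 − α)(n + g + δ).
λ = (1 − 0.38) × 0.138 = 0.62 × 0.138 = 0.08556
Half-life = ln 2 / λ = 0.6931 / 0.08556 ≈ 8.10 years

half-life ≈ 8.1 years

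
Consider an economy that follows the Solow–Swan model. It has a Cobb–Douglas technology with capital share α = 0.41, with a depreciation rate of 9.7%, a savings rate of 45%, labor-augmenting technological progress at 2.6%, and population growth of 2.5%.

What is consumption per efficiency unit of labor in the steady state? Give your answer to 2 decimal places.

At the steady state, Δk = 0, so s·k^α = (n + g + δ)·k.
Dividing both sides by k: k^(1−α) = s / (n + g + δ).
k^0.59 = 0.45 / (0.025 + 0.026 + 0.097) = 0.45 / 0.148 = 3.0405
k* = 3.0405^(1/0.59) ≈ 6.5849
y* = (k*)^α = 6.5849^0.41 ≈ 2.1657
c* = (1 − s)·y* = (1 − 0.45) × 2.1657 ≈ 1.1911

c* ≈ 1.19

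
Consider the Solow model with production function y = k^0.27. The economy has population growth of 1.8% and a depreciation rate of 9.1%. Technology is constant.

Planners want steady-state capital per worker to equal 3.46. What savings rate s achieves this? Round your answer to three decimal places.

At the steady state, Δk = 0, so s·k^α = (n + δ)·k.
So s / (n + δ) = (k*)^(1−α) = 3.46^0.73 = 2.4747.
Therefore s = 2.4747 × (n + δ) = 2.4747 × 0.109 = 0.2697.

s ≈ 0.270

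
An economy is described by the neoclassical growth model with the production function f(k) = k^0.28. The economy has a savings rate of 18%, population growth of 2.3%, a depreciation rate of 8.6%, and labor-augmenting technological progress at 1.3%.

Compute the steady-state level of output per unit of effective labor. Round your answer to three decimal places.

y* = 1.163

Steady state requires s·f(k) = (n + g + δ)·k, i.e. s·k^α = (n + g + δ)·k.
Dividing both sides by k: k^(1−α) = s / (n + g + δ).
k^0.72 = 0.18 / (0.023 + 0.013 + 0.086) = 0.18 / 0.122 = 1.4754
k* = 1.4754^(1/0.72) ≈ 1.7163
y* = (k*)^α = 1.7163^0.28 ≈ 1.1633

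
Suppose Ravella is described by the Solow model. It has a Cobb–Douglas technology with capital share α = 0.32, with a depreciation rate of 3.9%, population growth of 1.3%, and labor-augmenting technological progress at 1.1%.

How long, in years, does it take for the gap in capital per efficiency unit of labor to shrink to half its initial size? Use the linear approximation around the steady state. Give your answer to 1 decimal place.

Near the steady state the convergence rate is λ = (1 − α)(n + g + δ).
λ = (1 − 0.32) × 0.063 = 0.68 × 0.063 = 0.04284
Half-life = ln 2 / λ = 0.6931 / 0.04284 ≈ 16.18 years

about 16.2 years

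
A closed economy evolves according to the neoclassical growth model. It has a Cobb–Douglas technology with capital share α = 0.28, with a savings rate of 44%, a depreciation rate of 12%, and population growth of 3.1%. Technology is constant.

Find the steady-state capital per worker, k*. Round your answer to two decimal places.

At the steady state, Δk = 0, so s·k^α = (n + δ)·k.
Rearranging, k^(1−α) = s / (n + δ).
k^0.72 = 0.44 / (0.031 + 0.120) = 0.44 / 0.151 = 2.9139
k* = 2.9139^(1/0.72) ≈ 4.4168

k* = 4.42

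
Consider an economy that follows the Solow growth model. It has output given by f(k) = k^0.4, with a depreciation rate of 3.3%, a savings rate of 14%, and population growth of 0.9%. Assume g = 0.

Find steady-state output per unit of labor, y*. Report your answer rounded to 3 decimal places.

Steady state requires s·f(k) = (n + δ)·k, i.e. s·k^α = (n + δ)·k.
Dividing both sides by k: k^(1−α) = s / (n + δ).
k^0.6 = 0.14 / (0.009 + 0.033) = 0.14 / 0.042 = 3.3333
k* = 3.3333^(1/0.6) ≈ 7.4380
y* = (k*)^α = 7.4380^0.4 ≈ 2.2314

y* = 2.231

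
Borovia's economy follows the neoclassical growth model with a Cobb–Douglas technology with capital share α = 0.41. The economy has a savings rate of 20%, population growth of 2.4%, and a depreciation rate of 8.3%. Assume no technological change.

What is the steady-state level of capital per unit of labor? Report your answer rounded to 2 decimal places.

k* = 2.89

At the steady state, Δk = 0, so s·k^α = (n + δ)·k.
Dividing both sides by k: k^(1−α) = s / (n + δ).
k^0.59 = 0.20 / (0.024 + 0.083) = 0.20 / 0.107 = 1.8692
k* = 1.8692^(1/0.59) ≈ 2.8869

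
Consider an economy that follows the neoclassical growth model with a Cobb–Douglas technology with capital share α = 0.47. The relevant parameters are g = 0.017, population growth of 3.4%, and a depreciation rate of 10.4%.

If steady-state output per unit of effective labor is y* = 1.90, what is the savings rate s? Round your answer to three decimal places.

Steady state requires s·f(k) = (n + g + δ)·k, i.e. s·k^α = (n + g + δ)·k.
Since y* = [s/(n + g + δ)]^(α/(1−α)), we have s/(n + g + δ) = (y*)^((1−α)/α) = 1.90^1.1277 = 2.0623.
Therefore s = 2.0623 × (n + g + δ) = 2.0623 × 0.155 = 0.3197.

s ≈ 0.320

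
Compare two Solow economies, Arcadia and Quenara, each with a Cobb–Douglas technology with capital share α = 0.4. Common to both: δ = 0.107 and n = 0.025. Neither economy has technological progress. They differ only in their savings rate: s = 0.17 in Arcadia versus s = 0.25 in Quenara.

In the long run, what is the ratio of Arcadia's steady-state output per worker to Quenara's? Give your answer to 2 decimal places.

Steady-state y* = [s/(n + δ)]^(α/(1−α)), so the ratio is [ (s_A/(n + δ)_A) / (s_Q/(n + δ)_Q) ]^0.6667.
s_A/(n + δ)_A = 0.17/0.132 = 1.2879; s_Q/(n + δ)_Q = 0.25/0.132 = 1.8939.
Ratio = (1.2879/1.8939)^0.6667 = 0.6800^0.6667 ≈ 0.7733

y*_A / y*_Q ≈ 0.77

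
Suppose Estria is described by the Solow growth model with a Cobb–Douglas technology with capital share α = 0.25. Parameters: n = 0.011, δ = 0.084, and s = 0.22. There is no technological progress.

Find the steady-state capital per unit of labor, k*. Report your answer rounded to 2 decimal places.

k* ≈ 3.06

In steady state, investment equals break-even investment: s·k^α = (n + δ)·k.
Dividing both sides by k: k^(1−α) = s / (n + δ).
k^0.75 = 0.22 / (0.011 + 0.084) = 0.22 / 0.095 = 2.3158
k* = 2.3158^(1/0.75) ≈ 3.0639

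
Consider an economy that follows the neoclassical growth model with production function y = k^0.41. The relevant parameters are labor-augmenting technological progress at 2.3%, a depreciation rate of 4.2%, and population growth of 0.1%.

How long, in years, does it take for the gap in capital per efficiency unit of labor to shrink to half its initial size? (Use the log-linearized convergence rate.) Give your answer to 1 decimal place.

Near the steady state the convergence rate is λ = (1 − α)(n + g + δ).
λ = (1 − 0.41) × 0.066 = 0.59 × 0.066 = 0.03894
Half-life = ln 2 / λ = 0.6931 / 0.03894 ≈ 17.80 years

t_½ ≈ 17.8 years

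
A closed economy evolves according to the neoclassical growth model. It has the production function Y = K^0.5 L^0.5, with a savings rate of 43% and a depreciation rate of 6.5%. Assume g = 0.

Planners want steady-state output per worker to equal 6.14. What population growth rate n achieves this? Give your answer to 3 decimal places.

Steady state requires s·f(k) = (n + δ)·k, i.e. s·k^α = (n + δ)·k.
Since y* = [s/(n + δ)]^(α/(1−α)), we have s/(n + δ) = (y*)^((1−α)/α) = 6.14^1 = 6.1400.
Therefore n + δ = s / 6.1400 = 0.43 / 6.1400 = 0.0700, so n = 0.0700 − 0.065 = 0.0050.

n ≈ 0.005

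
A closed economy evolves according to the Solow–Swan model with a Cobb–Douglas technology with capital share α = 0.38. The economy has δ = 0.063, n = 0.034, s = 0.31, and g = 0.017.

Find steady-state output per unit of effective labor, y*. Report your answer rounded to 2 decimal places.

In steady state, investment equals break-even investment: s·k^α = (n + g + δ)·k.
Rearranging, k^(1−α) = s / (n + g + δ).
k^0.62 = 0.31 / (0.034 + 0.017 + 0.063) = 0.31 / 0.114 = 2.7193
k* = 2.7193^(1/0.62) ≈ 5.0204
y* = (k*)^α = 5.0204^0.38 ≈ 1.8462

y* = 1.85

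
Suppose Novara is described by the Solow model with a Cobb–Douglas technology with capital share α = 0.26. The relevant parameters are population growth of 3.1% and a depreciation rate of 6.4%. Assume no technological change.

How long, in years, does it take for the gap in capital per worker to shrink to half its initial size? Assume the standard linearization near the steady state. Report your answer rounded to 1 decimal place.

half-life ≈ 9.9 years

Near the steady state the convergence rate is λ = (1 − α)(n + δ).
λ = (1 − 0.26) × 0.095 = 0.74 × 0.095 = 0.0703
Half-life = ln 2 / λ = 0.6931 / 0.0703 ≈ 9.86 years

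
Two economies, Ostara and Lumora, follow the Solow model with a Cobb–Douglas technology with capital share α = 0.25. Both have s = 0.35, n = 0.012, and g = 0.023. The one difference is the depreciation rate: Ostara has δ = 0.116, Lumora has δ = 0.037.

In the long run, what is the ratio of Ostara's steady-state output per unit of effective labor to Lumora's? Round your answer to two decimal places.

Steady-state y* = [s/(n + g + δ)]^(α/(1−α)), so the ratio is [ (s_O/(n + g + δ)_O) / (s_L/(n + g + δ)_L) ]^0.3333.
s_O/(n + g + δ)_O = 0.35/0.151 = 2.3179; s_L/(n + g + δ)_L = 0.35/0.072 = 4.8611.
Ratio = (2.3179/4.8611)^0.3333 = 0.4768^0.3333 ≈ 0.7812

y*_O / y*_L ≈ 0.78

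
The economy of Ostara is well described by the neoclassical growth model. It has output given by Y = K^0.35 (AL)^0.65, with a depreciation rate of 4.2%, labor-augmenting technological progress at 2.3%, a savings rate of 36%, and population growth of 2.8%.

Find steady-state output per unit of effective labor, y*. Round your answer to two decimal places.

In steady state, investment equals break-even investment: s·k^α = (n + g + δ)·k.
Rearranging, k^(1−α) = s / (n + g + δ).
k^0.65 = 0.36 / (0.028 + 0.023 + 0.042) = 0.36 / 0.093 = 3.8710
k* = 3.8710^(1/0.65) ≈ 8.0231
y* = (k*)^α = 8.0231^0.35 ≈ 2.0726

y* = 2.07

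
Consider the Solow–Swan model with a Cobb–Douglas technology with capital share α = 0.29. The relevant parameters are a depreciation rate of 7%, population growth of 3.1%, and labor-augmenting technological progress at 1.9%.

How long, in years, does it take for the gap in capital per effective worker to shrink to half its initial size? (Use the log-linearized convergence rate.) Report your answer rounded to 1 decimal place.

Near the steady state the convergence rate is λ = (1 − α)(n + g + δ).
λ = (1 − 0.29) × 0.120 = 0.71 × 0.120 = 0.0852
Half-life = ln 2 / λ = 0.6931 / 0.0852 ≈ 8.13 years

half-life ≈ 8.1 years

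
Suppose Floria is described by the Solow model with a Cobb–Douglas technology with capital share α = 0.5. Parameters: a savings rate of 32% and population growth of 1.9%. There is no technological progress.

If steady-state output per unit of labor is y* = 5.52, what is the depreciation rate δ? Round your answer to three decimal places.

δ ≈ 0.039

At the steady state, Δk = 0, so s·k^α = (n + δ)·k.
Since y* = [s/(n + δ)]^(α/(1−α)), we have s/(n + δ) = (y*)^((1−α)/α) = 5.52^1 = 5.5200.
Therefore n + δ = s / 5.5200 = 0.32 / 5.5200 = 0.0580, so δ = 0.0580 − 0.019 = 0.0390.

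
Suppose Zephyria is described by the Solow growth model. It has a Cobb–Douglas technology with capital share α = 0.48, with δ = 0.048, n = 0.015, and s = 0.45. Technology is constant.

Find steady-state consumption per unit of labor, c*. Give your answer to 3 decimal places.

c* = 3.377

Steady state requires s·f(k) = (n + δ)·k, i.e. s·k^α = (n + δ)·k.
Rearranging, k^(1−α) = s / (n + δ).
k^0.52 = 0.45 / (0.015 + 0.048) = 0.45 / 0.063 = 7.1429
k* = 7.1429^(1/0.52) ≈ 43.8598
y* = (k*)^α = 43.8598^0.48 ≈ 6.1403
c* = (1 − s)·y* = (1 − 0.45) × 6.1403 ≈ 3.3772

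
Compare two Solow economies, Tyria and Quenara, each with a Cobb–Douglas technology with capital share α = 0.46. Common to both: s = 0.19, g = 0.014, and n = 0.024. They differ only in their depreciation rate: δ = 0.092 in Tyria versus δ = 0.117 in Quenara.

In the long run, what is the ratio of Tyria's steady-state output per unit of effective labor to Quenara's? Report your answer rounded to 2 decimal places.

ratio ≈ 1.16

Steady-state y* = [s/(n + g + δ)]^(α/(1−α)), so the ratio is [ (s_T/(n + g + δ)_T) / (s_Q/(n + g + δ)_Q) ]^0.8519.
s_T/(n + g + δ)_T = 0.19/0.130 = 1.4615; s_Q/(n + g + δ)_Q = 0.19/0.155 = 1.2258.
Ratio = (1.4615/1.2258)^0.8519 = 1.1923^0.8519 ≈ 1.1616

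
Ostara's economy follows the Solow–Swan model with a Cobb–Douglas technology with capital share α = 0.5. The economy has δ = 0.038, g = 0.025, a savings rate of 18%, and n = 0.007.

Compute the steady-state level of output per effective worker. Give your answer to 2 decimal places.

At the steady state, Δk = 0, so s·k^α = (n + g + δ)·k.
Dividing both sides by k: k^(1−α) = s / (n + g + δ).
k^0.5 = 0.18 / (0.007 + 0.025 + 0.038) = 0.18 / 0.070 = 2.5714
k* = 2.5714^(1/0.5) ≈ 6.6121
y* = (k*)^α = 6.6121^0.5 ≈ 2.5714

y* = 2.57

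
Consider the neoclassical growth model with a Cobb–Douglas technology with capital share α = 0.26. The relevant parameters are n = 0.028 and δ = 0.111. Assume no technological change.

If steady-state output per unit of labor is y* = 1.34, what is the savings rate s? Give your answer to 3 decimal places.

At the steady state, Δk = 0, so s·k^α = (n + δ)·k.
Since y* = [s/(n + δ)]^(α/(1−α)), we have s/(n + δ) = (y*)^((1−α)/α) = 1.34^2.8462 = 2.3002.
Therefore s = 2.3002 × (n + δ) = 2.3002 × 0.139 = 0.3197.

s ≈ 0.320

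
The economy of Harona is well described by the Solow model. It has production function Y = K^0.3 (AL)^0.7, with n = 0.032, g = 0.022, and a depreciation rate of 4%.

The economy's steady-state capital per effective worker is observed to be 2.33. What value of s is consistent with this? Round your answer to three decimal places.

Steady state requires s·f(k) = (n + g + δ)·k, i.e. s·k^α = (n + g + δ)·k.
So s / (n + g + δ) = (k*)^(1−α) = 2.33^0.7 = 1.8078.
Therefore s = 1.8078 × (n + g + δ) = 1.8078 × 0.094 = 0.1699.

s ≈ 0.170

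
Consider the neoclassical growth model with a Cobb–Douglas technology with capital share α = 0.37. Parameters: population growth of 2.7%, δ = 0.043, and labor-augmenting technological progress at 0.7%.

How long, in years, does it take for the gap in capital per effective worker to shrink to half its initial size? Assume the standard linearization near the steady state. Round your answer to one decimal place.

Near the steady state the convergence rate is λ = (1 − α)(n + g + δ).
λ = (1 − 0.37) × 0.077 = 0.63 × 0.077 = 0.04851
Half-life = ln 2 / λ = 0.6931 / 0.04851 ≈ 14.29 years

half-life ≈ 14.3 years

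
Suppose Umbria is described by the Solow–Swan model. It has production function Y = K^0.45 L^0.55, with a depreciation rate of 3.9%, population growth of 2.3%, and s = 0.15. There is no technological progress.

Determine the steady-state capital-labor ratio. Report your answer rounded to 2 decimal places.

At the steady state, Δk = 0, so s·k^α = (n + δ)·k.
Rearranging, k^(1−α) = s / (n + δ).
k^0.55 = 0.15 / (0.023 + 0.039) = 0.15 / 0.062 = 2.4194
k* = 2.4194^(1/0.55) ≈ 4.9848

k* ≈ 4.98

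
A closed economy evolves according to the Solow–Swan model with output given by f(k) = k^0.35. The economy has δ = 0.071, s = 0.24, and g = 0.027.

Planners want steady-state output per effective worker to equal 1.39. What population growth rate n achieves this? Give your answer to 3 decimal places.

n ≈ 0.032

At the steady state, Δk = 0, so s·k^α = (n + g + δ)·k.
Since y* = [s/(n + g + δ)]^(α/(1−α)), we have s/(n + g + δ) = (y*)^((1−α)/α) = 1.39^1.8571 = 1.8433.
Therefore n + g + δ = s / 1.8433 = 0.24 / 1.8433 = 0.1302, so n = 0.1302 − 0.098 = 0.0322.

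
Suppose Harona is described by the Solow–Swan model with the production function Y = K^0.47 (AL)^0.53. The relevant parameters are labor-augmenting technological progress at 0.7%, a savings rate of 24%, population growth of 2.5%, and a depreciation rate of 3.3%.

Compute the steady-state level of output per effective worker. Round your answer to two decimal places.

At the steady state, Δk = 0, so s·k^α = (n + g + δ)·k.
Rearranging, k^(1−α) = s / (n + g + δ).
k^0.53 = 0.24 / (0.025 + 0.007 + 0.033) = 0.24 / 0.065 = 3.6923
k* = 3.6923^(1/0.53) ≈ 11.7590
y* = (k*)^α = 11.7590^0.47 ≈ 3.1847

y* = 3.18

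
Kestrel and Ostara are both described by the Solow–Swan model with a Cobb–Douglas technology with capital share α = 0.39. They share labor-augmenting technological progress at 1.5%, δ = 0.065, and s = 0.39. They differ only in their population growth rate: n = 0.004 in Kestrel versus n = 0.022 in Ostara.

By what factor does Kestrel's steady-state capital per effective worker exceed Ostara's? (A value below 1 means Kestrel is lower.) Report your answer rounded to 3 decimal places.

ratio ≈ 1.375

Steady-state k* = [s/(n + g + δ)]^(1/(1−α)), so the ratio is [ (s_K/(n + g + δ)_K) / (s_O/(n + g + δ)_O) ]^1.6393.
s_K/(n + g + δ)_K = 0.39/0.084 = 4.6429; s_O/(n + g + δ)_O = 0.39/0.102 = 3.8235.
Ratio = (4.6429/3.8235)^1.6393 = 1.2143^1.6393 ≈ 1.3748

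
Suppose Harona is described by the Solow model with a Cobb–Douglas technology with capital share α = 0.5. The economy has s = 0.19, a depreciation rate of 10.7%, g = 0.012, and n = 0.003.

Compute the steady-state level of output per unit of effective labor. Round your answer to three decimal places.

In steady state, investment equals break-even investment: s·k^α = (n + g + δ)·k.
Dividing both sides by k: k^(1−α) = s / (n + g + δ).
k^0.5 = 0.19 / (0.003 + 0.012 + 0.107) = 0.19 / 0.122 = 1.5574
k* = 1.5574^(1/0.5) ≈ 2.4255
y* = (k*)^α = 2.4255^0.5 ≈ 1.5574

y* = 1.557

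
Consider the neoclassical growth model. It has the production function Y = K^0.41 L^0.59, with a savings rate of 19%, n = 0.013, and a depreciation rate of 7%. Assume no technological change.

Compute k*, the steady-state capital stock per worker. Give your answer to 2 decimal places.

k* = 4.07

Steady state requires s·f(k) = (n + δ)·k, i.e. s·k^α = (n + δ)·k.
Dividing both sides by k: k^(1−α) = s / (n + δ).
k^0.59 = 0.19 / (0.013 + 0.070) = 0.19 / 0.083 = 2.2892
k* = 2.2892^(1/0.59) ≈ 4.0704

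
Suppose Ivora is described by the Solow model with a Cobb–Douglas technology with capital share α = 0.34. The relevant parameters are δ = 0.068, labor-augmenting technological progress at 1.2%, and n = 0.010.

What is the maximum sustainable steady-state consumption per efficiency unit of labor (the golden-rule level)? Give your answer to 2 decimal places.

c_gold ≈ 1.31

At the golden rule, f'(k) = n + g + δ, so α·k^(α−1) = n + g + δ and k_gold = (α/(n + g + δ))^(1/(1−α)).
k_gold = (0.34/0.090)^(1/0.66) = 3.7778^1.5152 ≈ 7.4926
c_gold = f(k_gold) − (n + g + δ)·k_gold = 1.9832 − 0.090×7.4926 ≈ 1.3089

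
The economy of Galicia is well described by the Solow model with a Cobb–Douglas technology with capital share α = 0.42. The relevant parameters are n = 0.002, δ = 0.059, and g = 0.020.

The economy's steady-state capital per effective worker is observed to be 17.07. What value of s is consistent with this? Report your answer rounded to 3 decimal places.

s ≈ 0.420

Steady state requires s·f(k) = (n + g + δ)·k, i.e. s·k^α = (n + g + δ)·k.
So s / (n + g + δ) = (k*)^(1−α) = 17.07^0.58 = 5.1844.
Therefore s = 5.1844 × (n + g + δ) = 5.1844 × 0.081 = 0.4199.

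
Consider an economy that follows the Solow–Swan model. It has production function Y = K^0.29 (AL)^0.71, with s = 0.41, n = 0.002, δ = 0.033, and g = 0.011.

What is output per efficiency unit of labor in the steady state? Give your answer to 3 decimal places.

Steady state requires s·f(k) = (n + g + δ)·k, i.e. s·k^α = (n + g + δ)·k.
Dividing both sides by k: k^(1−α) = s / (n + g + δ).
k^0.71 = 0.41 / (0.002 + 0.011 + 0.033) = 0.41 / 0.046 = 8.9130
k* = 8.9130^(1/0.71) ≈ 21.7802
y* = (k*)^α = 21.7802^0.29 ≈ 2.4436

y* ≈ 2.444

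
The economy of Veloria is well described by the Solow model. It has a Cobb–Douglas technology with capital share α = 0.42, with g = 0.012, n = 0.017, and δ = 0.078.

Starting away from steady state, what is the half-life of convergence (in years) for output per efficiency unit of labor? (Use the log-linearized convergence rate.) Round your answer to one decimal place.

Near the steady state the convergence rate is λ = (1 − α)(n + g + δ).
λ = (1 − 0.42) × 0.107 = 0.58 × 0.107 = 0.06206
Half-life = ln 2 / λ = 0.6931 / 0.06206 ≈ 11.17 years

about 11.2 years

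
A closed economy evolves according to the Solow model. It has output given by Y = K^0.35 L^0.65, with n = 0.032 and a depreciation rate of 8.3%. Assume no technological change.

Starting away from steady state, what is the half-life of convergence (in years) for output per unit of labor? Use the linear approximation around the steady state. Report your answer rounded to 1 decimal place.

t_½ ≈ 9.3 years

Near the steady state the convergence rate is λ = (1 − α)(n + δ).
λ = (1 − 0.35) × 0.115 = 0.65 × 0.115 = 0.07475
Half-life = ln 2 / λ = 0.6931 / 0.07475 ≈ 9.27 years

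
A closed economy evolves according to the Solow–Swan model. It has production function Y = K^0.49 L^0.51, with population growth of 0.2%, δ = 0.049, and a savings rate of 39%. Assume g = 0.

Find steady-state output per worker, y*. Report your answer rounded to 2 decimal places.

At the steady state, Δk = 0, so s·k^α = (n + δ)·k.
Dividing both sides by k: k^(1−α) = s / (n + δ).
k^0.51 = 0.39 / (0.002 + 0.049) = 0.39 / 0.051 = 7.6471
k* = 7.6471^(1/0.51) ≈ 53.9941
y* = (k*)^α = 53.9941^0.49 ≈ 7.0607

y* = 7.06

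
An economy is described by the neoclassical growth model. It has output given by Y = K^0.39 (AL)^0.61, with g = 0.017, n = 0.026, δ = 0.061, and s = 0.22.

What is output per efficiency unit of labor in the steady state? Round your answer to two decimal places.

In steady state, investment equals break-even investment: s·k^α = (n + g + δ)·k.
Dividing both sides by k: k^(1−α) = s / (n + g + δ).
k^0.61 = 0.22 / (0.026 + 0.017 + 0.061) = 0.22 / 0.104 = 2.1154
k* = 2.1154^(1/0.61) ≈ 3.4153
y* = (k*)^α = 3.4153^0.39 ≈ 1.6145

y* ≈ 1.61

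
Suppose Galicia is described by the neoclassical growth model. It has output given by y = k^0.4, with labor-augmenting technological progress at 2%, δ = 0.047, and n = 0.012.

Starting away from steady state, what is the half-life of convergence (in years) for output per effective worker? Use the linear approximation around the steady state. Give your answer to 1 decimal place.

Near the steady state the convergence rate is λ = (1 − α)(n + g + δ).
λ = (1 − 0.4) × 0.079 = 0.6 × 0.079 = 0.0474
Half-life = ln 2 / λ = 0.6931 / 0.0474 ≈ 14.62 years

about 14.6 years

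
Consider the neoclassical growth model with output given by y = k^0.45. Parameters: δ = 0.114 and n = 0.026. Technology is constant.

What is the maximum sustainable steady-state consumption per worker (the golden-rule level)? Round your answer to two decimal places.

c_gold ≈ 1.43

At the golden rule, f'(k) = n + δ, so α·k^(α−1) = n + δ and k_gold = (α/(n + δ))^(1/(1−α)).
k_gold = (0.45/0.140)^(1/0.55) = 3.2143^1.8182 ≈ 8.3557
c_gold = f(k_gold) − (n + δ)·k_gold = 2.5995 − 0.140×8.3557 ≈ 1.4297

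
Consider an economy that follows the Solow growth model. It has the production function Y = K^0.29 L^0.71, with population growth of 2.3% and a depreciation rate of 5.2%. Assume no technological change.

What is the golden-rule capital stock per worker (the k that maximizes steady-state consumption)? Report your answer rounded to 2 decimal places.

k_gold ≈ 6.72

The golden rule sets f'(k) = n + δ, i.e. α·k^(α−1) = n + δ.
So k^(1−α) = α / (n + δ) = 0.29 / 0.075 = 3.8667.
k_gold = 3.8667^(1/0.71) ≈ 6.7180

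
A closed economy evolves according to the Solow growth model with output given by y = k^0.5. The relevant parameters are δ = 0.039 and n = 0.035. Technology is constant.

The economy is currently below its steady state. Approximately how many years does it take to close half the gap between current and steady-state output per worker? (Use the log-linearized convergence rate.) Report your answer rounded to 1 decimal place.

Near the steady state the convergence rate is λ = (1 − α)(n + δ).
λ = (1 − 0.5) × 0.074 = 0.5 × 0.074 = 0.0370
Half-life = ln 2 / λ = 0.6931 / 0.0370 ≈ 18.73 years

t_½ ≈ 18.7 years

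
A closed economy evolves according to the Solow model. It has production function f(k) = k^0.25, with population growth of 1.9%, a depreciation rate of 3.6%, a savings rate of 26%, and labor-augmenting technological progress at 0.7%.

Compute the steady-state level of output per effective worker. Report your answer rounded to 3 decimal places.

Steady state requires s·f(k) = (n + g + δ)·k, i.e. s·k^α = (n + g + δ)·k.
Rearranging, k^(1−α) = s / (n + g + δ).
k^0.75 = 0.26 / (0.019 + 0.007 + 0.036) = 0.26 / 0.062 = 4.1935
k* = 4.1935^(1/0.75) ≈ 6.7624
y* = (k*)^α = 6.7624^0.25 ≈ 1.6126

y* ≈ 1.613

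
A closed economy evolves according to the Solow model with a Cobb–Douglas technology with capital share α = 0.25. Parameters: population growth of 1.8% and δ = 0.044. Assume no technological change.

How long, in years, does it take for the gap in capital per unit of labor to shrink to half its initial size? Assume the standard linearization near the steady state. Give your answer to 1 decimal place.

about 14.9 years

Near the steady state the convergence rate is λ = (1 − α)(n + δ).
λ = (1 − 0.25) × 0.062 = 0.75 × 0.062 = 0.0465
Half-life = ln 2 / λ = 0.6931 / 0.0465 ≈ 14.91 years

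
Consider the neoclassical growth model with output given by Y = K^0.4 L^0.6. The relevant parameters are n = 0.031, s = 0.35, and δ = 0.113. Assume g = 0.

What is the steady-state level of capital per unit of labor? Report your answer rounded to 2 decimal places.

k* = 4.39

Steady state requires s·f(k) = (n + δ)·k, i.e. s·k^α = (n + δ)·k.
Dividing both sides by k: k^(1−α) = s / (n + δ).
k^0.6 = 0.35 / (0.031 + 0.113) = 0.35 / 0.144 = 2.4306
k* = 2.4306^(1/0.6) ≈ 4.3940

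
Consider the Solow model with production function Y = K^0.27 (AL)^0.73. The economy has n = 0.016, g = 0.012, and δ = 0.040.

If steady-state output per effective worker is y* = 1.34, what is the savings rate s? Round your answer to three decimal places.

s ≈ 0.150

At the steady state, Δk = 0, so s·k^α = (n + g + δ)·k.
Since y* = [s/(n + g + δ)]^(α/(1−α)), we have s/(n + g + δ) = (y*)^((1−α)/α) = 1.34^2.7037 = 2.2062.
Therefore s = 2.2062 × (n + g + δ) = 2.2062 × 0.068 = 0.1500.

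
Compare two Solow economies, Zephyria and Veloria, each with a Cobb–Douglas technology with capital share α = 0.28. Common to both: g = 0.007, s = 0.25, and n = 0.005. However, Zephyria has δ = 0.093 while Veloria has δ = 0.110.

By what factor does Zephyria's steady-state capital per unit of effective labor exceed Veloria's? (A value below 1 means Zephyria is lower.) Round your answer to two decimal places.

ratio ≈ 1.23

Steady-state k* = [s/(n + g + δ)]^(1/(1−α)), so the ratio is [ (s_Z/(n + g + δ)_Z) / (s_V/(n + g + δ)_V) ]^1.3889.
s_Z/(n + g + δ)_Z = 0.25/0.105 = 2.3810; s_V/(n + g + δ)_V = 0.25/0.122 = 2.0492.
Ratio = (2.3810/2.0492)^1.3889 = 1.1619^1.3889 ≈ 1.2317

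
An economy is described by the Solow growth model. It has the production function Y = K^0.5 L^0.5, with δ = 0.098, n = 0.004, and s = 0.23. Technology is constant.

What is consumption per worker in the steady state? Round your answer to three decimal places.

c* = 1.736

At the steady state, Δk = 0, so s·k^α = (n + δ)·k.
Dividing both sides by k: k^(1−α) = s / (n + δ).
k^0.5 = 0.23 / (0.004 + 0.098) = 0.23 / 0.102 = 2.2549
k* = 2.2549^(1/0.5) ≈ 5.0846
y* = (k*)^α = 5.0846^0.5 ≈ 2.2549
c* = (1 − s)·y* = (1 − 0.23) × 2.2549 ≈ 1.7363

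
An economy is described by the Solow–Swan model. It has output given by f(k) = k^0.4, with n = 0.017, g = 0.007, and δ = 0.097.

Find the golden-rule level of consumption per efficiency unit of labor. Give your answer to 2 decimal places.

c_gold ≈ 1.33

At the golden rule, f'(k) = n + g + δ, so α·k^(α−1) = n + g + δ and k_gold = (α/(n + g + δ))^(1/(1−α)).
k_gold = (0.4/0.121)^(1/0.6) = 3.3058^1.6667 ≈ 7.3363
c_gold = f(k_gold) − (n + g + δ)·k_gold = 2.2192 − 0.121×7.3363 ≈ 1.3315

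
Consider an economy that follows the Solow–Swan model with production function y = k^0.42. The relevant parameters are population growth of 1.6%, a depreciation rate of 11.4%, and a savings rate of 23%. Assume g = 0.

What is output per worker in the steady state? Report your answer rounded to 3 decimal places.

At the steady state, Δk = 0, so s·k^α = (n + δ)·k.
Rearranging, k^(1−α) = s / (n + δ).
k^0.58 = 0.23 / (0.016 + 0.114) = 0.23 / 0.130 = 1.7692
k* = 1.7692^(1/0.58) ≈ 2.6742
y* = (k*)^α = 2.6742^0.42 ≈ 1.5115

y* ≈ 1.512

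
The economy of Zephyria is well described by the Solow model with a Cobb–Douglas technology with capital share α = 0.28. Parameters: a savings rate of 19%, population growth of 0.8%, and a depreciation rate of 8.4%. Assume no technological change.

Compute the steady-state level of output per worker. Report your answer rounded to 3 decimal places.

y* = 1.326

Steady state requires s·f(k) = (n + δ)·k, i.e. s·k^α = (n + δ)·k.
Dividing both sides by k: k^(1−α) = s / (n + δ).
k^0.72 = 0.19 / (0.008 + 0.084) = 0.19 / 0.092 = 2.0652
k* = 2.0652^(1/0.72) ≈ 2.7381
y* = (k*)^α = 2.7381^0.28 ≈ 1.3258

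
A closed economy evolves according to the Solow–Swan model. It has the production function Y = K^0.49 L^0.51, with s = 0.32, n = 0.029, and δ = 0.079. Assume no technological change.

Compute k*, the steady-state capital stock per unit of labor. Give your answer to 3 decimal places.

In steady state, investment equals break-even investment: s·k^α = (n + δ)·k.
Dividing both sides by k: k^(1−α) = s / (n + δ).
k^0.51 = 0.32 / (0.029 + 0.079) = 0.32 / 0.108 = 2.9630
k* = 2.9630^(1/0.51) ≈ 8.4133

k* = 8.413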